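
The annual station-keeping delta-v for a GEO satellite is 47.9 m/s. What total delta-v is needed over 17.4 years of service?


dV = rate * years = 47.9 * 17.4
dV = 833.4600 m/s

833.4600 m/s


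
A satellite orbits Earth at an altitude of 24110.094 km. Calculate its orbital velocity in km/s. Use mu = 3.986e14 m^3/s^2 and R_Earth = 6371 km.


r = R_E + alt = 6371.0 + 24110.094 = 30481.0940 km = 3.0481094e+07 m
v = sqrt(mu/r) = sqrt(3.986e14 / 3.0481094e+07) = 3616.2077 m/s = 3.6162 km/s

3.6162 km/s


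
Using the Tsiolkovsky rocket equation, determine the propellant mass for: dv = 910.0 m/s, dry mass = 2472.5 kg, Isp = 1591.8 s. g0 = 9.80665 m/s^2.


ve = Isp * g0 = 1591.8 * 9.80665 = 15610.225470 m/s
mass ratio = exp(dv/ve) = exp(910.0/15610.225470) = 1.06002779
m_prop = m_dry * (mr - 1) = 2472.5 * (1.06002779 - 1)
m_prop = 148.4187 kg

148.4187 kg


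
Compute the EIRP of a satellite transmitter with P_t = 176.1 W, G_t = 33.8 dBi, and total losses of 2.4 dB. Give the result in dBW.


Pt = 176.1 W = 22.4576 dBW
EIRP = Pt_dBW + Gt - losses = 22.4576 + 33.8 - 2.4 = 53.8576 dBW

53.8576 dBW


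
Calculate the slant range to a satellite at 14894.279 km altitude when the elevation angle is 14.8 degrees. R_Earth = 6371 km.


h = 14894.279 km, el = 14.8 deg
d = -R_E*sin(el) + sqrt((R_E*sin(el))^2 + 2*R_E*h + h^2)
d = -6371.0000*sin(0.2583087) + sqrt((6371.0000*0.2554458)^2 + 2*6371.0000*14894.279 + 14894.279^2)
d = 18726.2041 km

18726.2041 km


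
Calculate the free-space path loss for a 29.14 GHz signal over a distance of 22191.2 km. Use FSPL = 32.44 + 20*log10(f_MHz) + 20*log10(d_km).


f = 29.14 GHz = 29140.0000 MHz
d = 22191.2 km
FSPL = 32.44 + 20*log10(29140.0000) + 20*log10(22191.2)
FSPL = 32.44 + 89.2898 + 86.9236
FSPL = 208.6534 dB

208.6534 dB


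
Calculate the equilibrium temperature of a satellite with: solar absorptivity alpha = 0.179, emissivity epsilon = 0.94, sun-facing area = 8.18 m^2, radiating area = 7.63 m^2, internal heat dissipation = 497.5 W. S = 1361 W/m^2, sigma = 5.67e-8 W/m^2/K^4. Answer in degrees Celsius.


Numerator = alpha*S*A_sun + Q_int = 0.179*1361*8.18 + 497.5 = 2490.3034 W
Denominator = eps*sigma*A_rad = 0.94*5.67e-8*7.63 = 4.0666374e-07 W/K^4
T^4 = 6.123741e+09 K^4
T = 279.7398 K = 6.5898 C

6.5898 degrees Celsius


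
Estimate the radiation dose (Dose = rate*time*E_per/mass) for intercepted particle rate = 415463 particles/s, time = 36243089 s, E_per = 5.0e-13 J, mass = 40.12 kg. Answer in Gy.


Total energy deposited = rate * time * E_per
  = 415463 * 36243089 * 5.0e-13 = 7.5288 J
Dose = E_total / mass = 7.5288 / 40.12
Dose = 0.1876578 Gy

0.1877 Gy


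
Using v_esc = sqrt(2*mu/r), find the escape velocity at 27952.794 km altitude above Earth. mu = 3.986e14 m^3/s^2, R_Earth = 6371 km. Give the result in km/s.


r = 6371.0 + 27952.794 = 34323.7940 km = 3.4323794e+07 m
v_esc = sqrt(2*mu/r) = sqrt(2*3.986e14 / 3.4323794e+07)
v_esc = 4819.3226 m/s = 4.8193 km/s

4.8193 km/s


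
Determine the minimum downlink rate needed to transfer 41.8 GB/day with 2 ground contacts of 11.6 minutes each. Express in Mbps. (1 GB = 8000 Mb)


total contact time = 2 * 11.6 * 60 = 1392.0000 s
data = 41.8 GB = 334400.0000 Mb
rate = 334400.0000 / 1392.0000 = 240.2299 Mbps

240.2299 Mbps


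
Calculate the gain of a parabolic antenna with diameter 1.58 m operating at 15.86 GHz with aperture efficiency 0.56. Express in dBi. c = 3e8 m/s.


lambda = c/f = 3e8 / 1.586e+10 = 0.01891551 m
G = eta*(pi*D/lambda)^2 = 0.56*(pi*1.58/0.01891551)^2
G = 38562.5552 (linear)
G = 10*log10(38562.5552) = 45.8617 dBi

45.8617 dBi


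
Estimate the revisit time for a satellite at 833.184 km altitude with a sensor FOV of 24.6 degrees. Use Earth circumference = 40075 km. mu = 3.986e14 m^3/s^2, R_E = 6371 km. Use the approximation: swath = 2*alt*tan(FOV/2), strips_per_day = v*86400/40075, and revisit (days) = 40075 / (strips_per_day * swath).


swath = 2*833.184*tan(0.2146755) = 363.3270 km
v = sqrt(mu/r) = 7438.3438 m/s = 7.4383 km/s
strips/day = v*86400/40075 = 7.4383*86400/40075 = 16.0368
coverage/day = strips * swath = 16.0368 * 363.3270 = 5826.5853 km
revisit = 40075 / 5826.5853 = 6.8780 days

6.8780 days


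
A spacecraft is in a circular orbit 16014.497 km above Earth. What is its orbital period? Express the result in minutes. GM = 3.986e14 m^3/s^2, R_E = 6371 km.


r = 22385.4970 km = 2.2385497e+07 m
T = 2*pi*sqrt(r^3/mu) = 2*pi*sqrt(1.1217607e+22 / 3.986e14)
T = 33331.9969 s = 555.5333 min

555.5333 minutes


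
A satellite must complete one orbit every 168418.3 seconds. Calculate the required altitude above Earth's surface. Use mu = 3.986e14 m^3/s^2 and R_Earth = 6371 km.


T = 168418.3 s
r = (mu*T^2/(4*pi^2))^(1/3) = (3.986e14 * 168418.3^2 / (4*pi^2))^(1/3)
r = 6.5915169e+07 m = 65915.1693 km
alt = r - R_E = 65915.1693 - 6371 = 59544.1693 km

59544.1693 km


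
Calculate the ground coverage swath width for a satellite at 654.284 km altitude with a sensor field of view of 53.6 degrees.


FOV = 53.6 deg = 0.9354965 rad
swath = 2 * alt * tan(FOV/2) = 2 * 654.284 * tan(0.4677482)
swath = 2 * 654.284 * 0.5051363
swath = 661.0053 km

661.0053 km


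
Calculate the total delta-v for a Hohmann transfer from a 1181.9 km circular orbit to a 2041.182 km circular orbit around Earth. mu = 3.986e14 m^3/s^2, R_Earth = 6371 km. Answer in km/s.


r1 = 7552.9000 km = 7.5529e+06 m
r2 = 8412.1820 km = 8.412182e+06 m
dv1 = sqrt(mu/r1)*(sqrt(2*r2/(r1+r2)) - 1) = 192.9377 m/s
dv2 = sqrt(mu/r2)*(1 - sqrt(2*r1/(r1+r2))) = 187.8080 m/s
total dv = |dv1| + |dv2| = 192.9377 + 187.8080 = 380.7458 m/s = 0.3807458 km/s

0.3807 km/s


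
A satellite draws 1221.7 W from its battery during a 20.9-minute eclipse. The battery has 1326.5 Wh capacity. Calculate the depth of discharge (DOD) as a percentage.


E_used = P * t / 60 = 1221.7 * 20.9 / 60 = 425.5588 Wh
DOD = E_used / E_total * 100 = 425.5588 / 1326.5 * 100
DOD = 32.0813 %

32.0813 %


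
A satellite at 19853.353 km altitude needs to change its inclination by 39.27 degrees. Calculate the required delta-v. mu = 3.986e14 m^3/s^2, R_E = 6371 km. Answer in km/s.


r = 26224.3530 km = 2.6224353e+07 m
V = sqrt(mu/r) = 3898.6680 m/s
di = 39.27 deg = 0.6853908 rad
dV = 2*V*sin(di/2) = 2*3898.6680*sin(0.3426954)
dV = 2620.1153 m/s = 2.6201 km/s

2.6201 km/s


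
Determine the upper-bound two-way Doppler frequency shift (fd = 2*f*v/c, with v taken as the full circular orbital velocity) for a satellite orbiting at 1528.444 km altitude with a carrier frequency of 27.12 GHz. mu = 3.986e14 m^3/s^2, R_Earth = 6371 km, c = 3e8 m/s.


r = 7.899444e+06 m
v = sqrt(mu/r) = 7103.4673 m/s (worst-case radial velocity)
f = 27.12 GHz = 2.712e+10 Hz
fd = 2*f*v/c = 2*2.712e+10*7103.4673/3.0e+08
fd = 1.2843069e+06 Hz

1.2843e+06 Hz


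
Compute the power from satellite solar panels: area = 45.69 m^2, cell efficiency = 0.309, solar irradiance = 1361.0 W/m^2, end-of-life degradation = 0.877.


P = area * eta * S * degradation
P = 45.69 * 0.309 * 1361.0 * 0.877
P = 16851.4531 W

16851.4531 W


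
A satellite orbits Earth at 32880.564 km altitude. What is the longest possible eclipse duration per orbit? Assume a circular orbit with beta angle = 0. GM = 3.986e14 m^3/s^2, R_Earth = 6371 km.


r = 39251.5640 km
T = 1289.8684 min
Eclipse fraction = arcsin(R_E/r)/pi = arcsin(6371.0000/39251.5640)/pi
= arcsin(0.162312)/pi = 0.0518951
Eclipse duration = 0.0518951 * 1289.8684 = 66.9379 min

66.9379 minutes


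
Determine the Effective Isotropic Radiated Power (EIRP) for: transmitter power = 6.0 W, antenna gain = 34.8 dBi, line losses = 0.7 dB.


Pt = 6.0 W = 7.7815 dBW
EIRP = Pt_dBW + Gt - losses = 7.7815 + 34.8 - 0.7 = 41.8815 dBW

41.8815 dBW


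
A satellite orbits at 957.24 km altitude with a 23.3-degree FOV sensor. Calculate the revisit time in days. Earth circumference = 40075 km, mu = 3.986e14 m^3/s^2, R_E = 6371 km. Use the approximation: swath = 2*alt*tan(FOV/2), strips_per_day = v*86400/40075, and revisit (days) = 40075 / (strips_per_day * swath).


swath = 2*957.24*tan(0.2033309) = 394.7277 km
v = sqrt(mu/r) = 7375.1151 m/s = 7.3751 km/s
strips/day = v*86400/40075 = 7.3751*86400/40075 = 15.9004
coverage/day = strips * swath = 15.9004 * 394.7277 = 6276.3425 km
revisit = 40075 / 6276.3425 = 6.3851 days

6.3851 days


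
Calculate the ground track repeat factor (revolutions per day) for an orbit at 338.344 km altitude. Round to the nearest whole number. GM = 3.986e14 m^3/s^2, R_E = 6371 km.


r = 6.709344e+06 m
T = 2*pi*sqrt(r^3/mu) = 5469.2945 s = 91.1549 min
revs/day = 1440 / 91.1549 = 15.7973
Rounded: 16 revolutions per day

16 revolutions per day


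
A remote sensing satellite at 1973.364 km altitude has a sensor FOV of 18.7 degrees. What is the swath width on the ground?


FOV = 18.7 deg = 0.3263766 rad
swath = 2 * alt * tan(FOV/2) = 2 * 1973.364 * tan(0.1631883)
swath = 2 * 1973.364 * 0.1646525
swath = 649.8385 km

649.8385 km


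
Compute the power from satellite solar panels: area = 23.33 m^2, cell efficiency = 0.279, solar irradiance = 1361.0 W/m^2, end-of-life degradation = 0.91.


P = area * eta * S * degradation
P = 23.33 * 0.279 * 1361.0 * 0.91
P = 8061.5483 W

8061.5483 W


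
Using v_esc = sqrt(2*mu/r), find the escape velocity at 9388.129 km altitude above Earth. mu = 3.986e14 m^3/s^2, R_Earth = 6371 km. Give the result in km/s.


r = 6371.0 + 9388.129 = 15759.1290 km = 1.5759129e+07 m
v_esc = sqrt(2*mu/r) = sqrt(2*3.986e14 / 1.5759129e+07)
v_esc = 7112.4224 m/s = 7.1124 km/s

7.1124 km/s


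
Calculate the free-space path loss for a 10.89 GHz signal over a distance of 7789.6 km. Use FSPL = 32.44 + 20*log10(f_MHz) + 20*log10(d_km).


f = 10.89 GHz = 10890.0000 MHz
d = 7789.6 km
FSPL = 32.44 + 20*log10(10890.0000) + 20*log10(7789.6)
FSPL = 32.44 + 80.7406 + 77.8303
FSPL = 191.0109 dB

191.0109 dB


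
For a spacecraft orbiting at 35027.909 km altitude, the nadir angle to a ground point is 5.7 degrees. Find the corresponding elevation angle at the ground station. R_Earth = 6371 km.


r = R_E + alt = 41398.9090 km
Law of sines in the satellite / Earth-center / ground-point triangle:
  sin(nadir)/R_E = sin(90 + el)/r  =>  cos(el) = (r/R_E)*sin(nadir)
cos(el) = (41398.9090 / 6371.0000) * sin(5.7 deg) = 0.6453821
el = arccos(0.6453821) = 49.8057 deg
(Earth-central angle = 90 - nadir - el = 34.4943 deg)

49.8057 degrees


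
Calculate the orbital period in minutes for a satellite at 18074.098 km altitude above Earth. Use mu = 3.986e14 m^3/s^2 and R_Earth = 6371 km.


r = 24445.0980 km = 2.4445098e+07 m
T = 2*pi*sqrt(r^3/mu) = 2*pi*sqrt(1.4607482e+22 / 3.986e14)
T = 38036.3553 s = 633.9393 min

633.9393 minutes


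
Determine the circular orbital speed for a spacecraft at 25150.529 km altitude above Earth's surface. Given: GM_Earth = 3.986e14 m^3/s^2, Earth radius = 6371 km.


r = R_E + alt = 6371.0 + 25150.529 = 31521.5290 km = 3.1521529e+07 m
v = sqrt(mu/r) = sqrt(3.986e14 / 3.1521529e+07) = 3556.0267 m/s = 3.5560 km/s

3.5560 km/s


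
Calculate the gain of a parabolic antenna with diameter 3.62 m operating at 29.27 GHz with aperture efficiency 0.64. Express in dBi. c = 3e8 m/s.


lambda = c/f = 3e8 / 2.927e+10 = 0.0102494 m
G = eta*(pi*D/lambda)^2 = 0.64*(pi*3.62/0.0102494)^2
G = 787952.0611 (linear)
G = 10*log10(787952.0611) = 58.9650 dBi

58.9650 dBi


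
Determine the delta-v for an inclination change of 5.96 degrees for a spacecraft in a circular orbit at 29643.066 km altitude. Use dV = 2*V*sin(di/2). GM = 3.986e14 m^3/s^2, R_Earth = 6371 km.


r = 36014.0660 km = 3.6014066e+07 m
V = sqrt(mu/r) = 3326.8450 m/s
di = 5.96 deg = 0.1040216 rad
dV = 2*V*sin(di/2) = 2*3326.8450*sin(0.05201081)
dV = 345.9078 m/s = 0.3459078 km/s

0.3459 km/s


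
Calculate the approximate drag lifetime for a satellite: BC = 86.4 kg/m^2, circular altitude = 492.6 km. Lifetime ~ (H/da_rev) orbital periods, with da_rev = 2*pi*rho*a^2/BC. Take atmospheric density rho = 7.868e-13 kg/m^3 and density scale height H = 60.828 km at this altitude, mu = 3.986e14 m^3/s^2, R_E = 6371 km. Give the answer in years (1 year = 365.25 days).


a = R_E + alt = 6863.6000 km = 6.8636e+06 m
da_rev = 2*pi*rho*a^2/BC = 2*pi*7.868e-13*(6.8636e+06)^2/86.4 = 2.695469 m per revolution
N = H/da_rev = 60828.0000 m / 2.695469 m = 22566.7558 revolutions
P = 2*pi*sqrt(a^3/mu) = 5658.9932 s
lifetime = N*P = 22566.7558 * 5658.9932 = 1.2770512e+08 s = 1478.0685 days
years = 1478.0685 / 365.25 = 4.0467 years

4.0467 years


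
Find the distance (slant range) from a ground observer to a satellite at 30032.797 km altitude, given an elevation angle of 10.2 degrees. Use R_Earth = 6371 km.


h = 30032.797 km, el = 10.2 deg
d = -R_E*sin(el) + sqrt((R_E*sin(el))^2 + 2*R_E*h + h^2)
d = -6371.0000*sin(0.1780236) + sqrt((6371.0000*0.1770847)^2 + 2*6371.0000*30032.797 + 30032.797^2)
d = 34731.5149 km

34731.5149 km


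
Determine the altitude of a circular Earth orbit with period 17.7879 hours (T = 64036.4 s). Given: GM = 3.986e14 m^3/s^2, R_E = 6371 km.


T = 64036.4 s
r = (mu*T^2/(4*pi^2))^(1/3) = (3.986e14 * 64036.4^2 / (4*pi^2))^(1/3)
r = 3.4594771e+07 m = 34594.7709 km
alt = r - R_E = 34594.7709 - 6371 = 28223.7709 km

28223.7709 km


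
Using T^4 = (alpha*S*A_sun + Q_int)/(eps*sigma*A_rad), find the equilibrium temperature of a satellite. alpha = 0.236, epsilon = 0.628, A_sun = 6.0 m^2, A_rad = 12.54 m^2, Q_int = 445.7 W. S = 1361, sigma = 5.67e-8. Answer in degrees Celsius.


Numerator = alpha*S*A_sun + Q_int = 0.236*1361*6.0 + 445.7 = 2372.8760 W
Denominator = eps*sigma*A_rad = 0.628*5.67e-8*12.54 = 4.465193e-07 W/K^4
T^4 = 5.3141622e+09 K^4
T = 269.9969 K = -3.1531 C

-3.1531 degrees Celsius


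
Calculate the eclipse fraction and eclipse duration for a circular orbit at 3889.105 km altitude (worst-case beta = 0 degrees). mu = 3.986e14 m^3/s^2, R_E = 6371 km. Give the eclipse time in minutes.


r = 10260.1050 km
T = 172.3803 min
Eclipse fraction = arcsin(R_E/r)/pi = arcsin(6371.0000/10260.1050)/pi
= arcsin(0.6209488)/pi = 0.2132525
Eclipse duration = 0.2132525 * 172.3803 = 36.7605 min

36.7605 minutes


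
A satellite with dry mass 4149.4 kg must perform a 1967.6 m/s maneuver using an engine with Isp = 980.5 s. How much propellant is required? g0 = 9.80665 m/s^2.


ve = Isp * g0 = 980.5 * 9.80665 = 9615.420325 m/s
mass ratio = exp(dv/ve) = exp(1967.6/9615.420325) = 1.22707052
m_prop = m_dry * (mr - 1) = 4149.4 * (1.22707052 - 1)
m_prop = 942.2064 kg

942.2064 kg


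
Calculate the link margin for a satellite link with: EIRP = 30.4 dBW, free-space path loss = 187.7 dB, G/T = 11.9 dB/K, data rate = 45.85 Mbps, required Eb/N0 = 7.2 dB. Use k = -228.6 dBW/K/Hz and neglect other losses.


C/N0 = EIRP - FSPL + G/T - k = 30.4 - 187.7 + 11.9 - (-228.6)
C/N0 = 83.2000 dB-Hz
R_b = 45.85 Mbps = 4.585e+07 bps -> 10*log10(R_b) = 76.6134 dB-Hz
Eb/N0 = C/N0 - 10*log10(R_b) = 83.2000 - 76.6134 = 6.5866 dB
Margin = Eb/N0 - Eb/N0_req = 6.5866 - 7.2 = -0.6133934 dB (negative margin: link does not close)

-0.6134 dB


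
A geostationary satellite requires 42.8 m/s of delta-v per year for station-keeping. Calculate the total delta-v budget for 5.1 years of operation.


dV = rate * years = 42.8 * 5.1
dV = 218.2800 m/s

218.2800 m/s


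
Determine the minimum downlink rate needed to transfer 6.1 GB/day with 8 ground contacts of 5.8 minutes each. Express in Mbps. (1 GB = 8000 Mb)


total contact time = 8 * 5.8 * 60 = 2784.0000 s
data = 6.1 GB = 48800.0000 Mb
rate = 48800.0000 / 2784.0000 = 17.5287 Mbps

17.5287 Mbps


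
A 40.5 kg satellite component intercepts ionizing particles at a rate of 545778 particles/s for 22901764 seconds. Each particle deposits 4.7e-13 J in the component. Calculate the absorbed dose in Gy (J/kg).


Total energy deposited = rate * time * E_per
  = 545778 * 22901764 * 4.7e-13 = 5.8747 J
Dose = E_total / mass = 5.8747 / 40.5
Dose = 0.1450534 Gy

0.1451 Gy


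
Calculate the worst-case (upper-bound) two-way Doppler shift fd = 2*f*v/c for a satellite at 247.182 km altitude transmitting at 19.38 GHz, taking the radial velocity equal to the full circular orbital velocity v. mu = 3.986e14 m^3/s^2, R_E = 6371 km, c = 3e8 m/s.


r = 6.618182e+06 m
v = sqrt(mu/r) = 7760.6714 m/s (worst-case radial velocity)
f = 19.38 GHz = 1.938e+10 Hz
fd = 2*f*v/c = 2*1.938e+10*7760.6714/3.0e+08
fd = 1.0026787e+06 Hz

1.0027e+06 Hz


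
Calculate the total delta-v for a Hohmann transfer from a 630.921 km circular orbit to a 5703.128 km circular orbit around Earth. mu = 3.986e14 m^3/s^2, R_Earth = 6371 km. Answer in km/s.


r1 = 7001.9210 km = 7.001921e+06 m
r2 = 12074.1280 km = 1.2074128e+07 m
dv1 = sqrt(mu/r1)*(sqrt(2*r2/(r1+r2)) - 1) = 944.0287 m/s
dv2 = sqrt(mu/r2)*(1 - sqrt(2*r1/(r1+r2))) = 822.7809 m/s
total dv = |dv1| + |dv2| = 944.0287 + 822.7809 = 1766.8096 m/s = 1.7668 km/s

1.7668 km/s


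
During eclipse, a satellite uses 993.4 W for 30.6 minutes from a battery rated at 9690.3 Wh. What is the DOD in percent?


E_used = P * t / 60 = 993.4 * 30.6 / 60 = 506.6340 Wh
DOD = E_used / E_total * 100 = 506.6340 / 9690.3 * 100
DOD = 5.2283 %

5.2283 %


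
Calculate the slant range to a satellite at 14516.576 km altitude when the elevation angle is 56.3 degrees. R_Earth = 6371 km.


h = 14516.576 km, el = 56.3 deg
d = -R_E*sin(el) + sqrt((R_E*sin(el))^2 + 2*R_E*h + h^2)
d = -6371.0000*sin(0.9826204) + sqrt((6371.0000*0.8319541)^2 + 2*6371.0000*14516.576 + 14516.576^2)
d = 15285.9074 km

15285.9074 km


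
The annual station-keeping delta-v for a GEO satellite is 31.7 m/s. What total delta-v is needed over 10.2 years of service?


dV = rate * years = 31.7 * 10.2
dV = 323.3400 m/s

323.3400 m/s


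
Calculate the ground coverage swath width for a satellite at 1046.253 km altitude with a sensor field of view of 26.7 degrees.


FOV = 26.7 deg = 0.4660029 rad
swath = 2 * alt * tan(FOV/2) = 2 * 1046.253 * tan(0.2330015)
swath = 2 * 1046.253 * 0.2373116
swath = 496.5760 km

496.5760 km


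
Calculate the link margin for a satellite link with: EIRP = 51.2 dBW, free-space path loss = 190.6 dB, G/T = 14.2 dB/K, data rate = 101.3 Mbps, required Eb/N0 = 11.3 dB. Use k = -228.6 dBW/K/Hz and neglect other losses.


C/N0 = EIRP - FSPL + G/T - k = 51.2 - 190.6 + 14.2 - (-228.6)
C/N0 = 103.4000 dB-Hz
R_b = 101.3 Mbps = 1.013e+08 bps -> 10*log10(R_b) = 80.0561 dB-Hz
Eb/N0 = C/N0 - 10*log10(R_b) = 103.4000 - 80.0561 = 23.3439 dB
Margin = Eb/N0 - Eb/N0_req = 23.3439 - 11.3 = 12.0439 dB (link closes)

12.0439 dB


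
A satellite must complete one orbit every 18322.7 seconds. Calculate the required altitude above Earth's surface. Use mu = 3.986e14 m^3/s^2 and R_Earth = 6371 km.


T = 18322.7 s
r = (mu*T^2/(4*pi^2))^(1/3) = (3.986e14 * 18322.7^2 / (4*pi^2))^(1/3)
r = 1.5021691e+07 m = 15021.6913 km
alt = r - R_E = 15021.6913 - 6371 = 8650.6913 km

8650.6913 km


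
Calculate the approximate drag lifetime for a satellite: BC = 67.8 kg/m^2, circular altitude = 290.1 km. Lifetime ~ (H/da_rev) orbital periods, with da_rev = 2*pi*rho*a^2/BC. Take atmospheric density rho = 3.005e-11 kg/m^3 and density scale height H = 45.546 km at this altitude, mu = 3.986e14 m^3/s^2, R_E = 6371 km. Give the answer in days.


a = R_E + alt = 6661.1000 km = 6.6611e+06 m
da_rev = 2*pi*rho*a^2/BC = 2*pi*3.005e-11*(6.6611e+06)^2/67.8 = 123.562463 m per revolution
N = H/da_rev = 45546.0000 m / 123.562463 m = 368.6071 revolutions
P = 2*pi*sqrt(a^3/mu) = 5410.4097 s
lifetime = N*P = 368.6071 * 5410.4097 = 1.9943154e+06 s = 23.0824 days

23.0824 days


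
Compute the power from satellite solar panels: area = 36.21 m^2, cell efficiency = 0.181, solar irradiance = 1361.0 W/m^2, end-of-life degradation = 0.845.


P = area * eta * S * degradation
P = 36.21 * 0.181 * 1361.0 * 0.845
P = 7537.4064 W

7537.4064 W


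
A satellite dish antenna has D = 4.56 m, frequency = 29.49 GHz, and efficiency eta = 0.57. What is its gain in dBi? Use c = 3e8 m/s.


lambda = c/f = 3e8 / 2.949e+10 = 0.01017294 m
G = eta*(pi*D/lambda)^2 = 0.57*(pi*4.56/0.01017294)^2
G = 1.1303458e+06 (linear)
G = 10*log10(1.1303458e+06) = 60.5321 dBi

60.5321 dBi


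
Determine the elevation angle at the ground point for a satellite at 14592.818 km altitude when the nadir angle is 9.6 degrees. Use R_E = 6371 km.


r = R_E + alt = 20963.8180 km
Law of sines in the satellite / Earth-center / ground-point triangle:
  sin(nadir)/R_E = sin(90 + el)/r  =>  cos(el) = (r/R_E)*sin(nadir)
cos(el) = (20963.8180 / 6371.0000) * sin(9.6 deg) = 0.5487537
el = arccos(0.5487537) = 56.7184 deg
(Earth-central angle = 90 - nadir - el = 23.6816 deg)

56.7184 degrees


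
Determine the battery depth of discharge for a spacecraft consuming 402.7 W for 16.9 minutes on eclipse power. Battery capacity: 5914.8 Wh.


E_used = P * t / 60 = 402.7 * 16.9 / 60 = 113.4272 Wh
DOD = E_used / E_total * 100 = 113.4272 / 5914.8 * 100
DOD = 1.9177 %

1.9177 %


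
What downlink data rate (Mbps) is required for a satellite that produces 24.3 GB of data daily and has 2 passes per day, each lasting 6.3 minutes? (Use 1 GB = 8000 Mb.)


total contact time = 2 * 6.3 * 60 = 756.0000 s
data = 24.3 GB = 194400.0000 Mb
rate = 194400.0000 / 756.0000 = 257.1429 Mbps

257.1429 Mbps


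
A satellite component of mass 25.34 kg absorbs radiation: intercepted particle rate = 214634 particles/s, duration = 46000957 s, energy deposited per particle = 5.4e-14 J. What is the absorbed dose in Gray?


Total energy deposited = rate * time * E_per
  = 214634 * 46000957 * 5.4e-14 = 0.5331619 J
Dose = E_total / mass = 0.5331619 / 25.34
Dose = 0.02104033 Gy

0.0210 Gy


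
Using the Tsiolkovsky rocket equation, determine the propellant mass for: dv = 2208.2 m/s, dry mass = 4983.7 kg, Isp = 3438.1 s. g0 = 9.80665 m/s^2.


ve = Isp * g0 = 3438.1 * 9.80665 = 33716.243365 m/s
mass ratio = exp(dv/ve) = exp(2208.2/33716.243365) = 1.06768596
m_prop = m_dry * (mr - 1) = 4983.7 * (1.06768596 - 1)
m_prop = 337.3265 kg

337.3265 kg


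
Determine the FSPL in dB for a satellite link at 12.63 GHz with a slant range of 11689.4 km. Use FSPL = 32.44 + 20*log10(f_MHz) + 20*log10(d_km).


f = 12.63 GHz = 12630.0000 MHz
d = 11689.4 km
FSPL = 32.44 + 20*log10(12630.0000) + 20*log10(11689.4)
FSPL = 32.44 + 82.0281 + 81.3558
FSPL = 195.8239 dB

195.8239 dB


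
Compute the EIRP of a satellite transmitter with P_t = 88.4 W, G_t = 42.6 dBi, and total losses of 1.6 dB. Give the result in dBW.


Pt = 88.4 W = 19.4645 dBW
EIRP = Pt_dBW + Gt - losses = 19.4645 + 42.6 - 1.6 = 60.4645 dBW

60.4645 dBW


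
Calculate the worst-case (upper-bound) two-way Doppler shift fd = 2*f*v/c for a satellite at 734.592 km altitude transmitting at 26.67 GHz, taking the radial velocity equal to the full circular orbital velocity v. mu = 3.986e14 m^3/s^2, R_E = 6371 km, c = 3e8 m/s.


r = 7.105592e+06 m
v = sqrt(mu/r) = 7489.7706 m/s (worst-case radial velocity)
f = 26.67 GHz = 2.667e+10 Hz
fd = 2*f*v/c = 2*2.667e+10*7489.7706/3.0e+08
fd = 1.3316812e+06 Hz

1.3317e+06 Hz


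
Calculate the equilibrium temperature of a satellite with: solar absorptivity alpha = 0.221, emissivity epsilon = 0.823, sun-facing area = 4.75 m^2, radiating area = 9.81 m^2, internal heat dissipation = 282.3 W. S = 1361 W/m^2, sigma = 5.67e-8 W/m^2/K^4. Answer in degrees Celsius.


Numerator = alpha*S*A_sun + Q_int = 0.221*1361*4.75 + 282.3 = 1711.0097 W
Denominator = eps*sigma*A_rad = 0.823*5.67e-8*9.81 = 4.5777482e-07 W/K^4
T^4 = 3.7376668e+09 K^4
T = 247.2579 K = -25.8921 C

-25.8921 degrees Celsius


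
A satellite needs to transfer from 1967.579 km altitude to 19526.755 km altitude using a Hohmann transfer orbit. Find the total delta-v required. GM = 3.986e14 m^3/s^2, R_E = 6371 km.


r1 = 8338.5790 km = 8.338579e+06 m
r2 = 25897.7550 km = 2.5897755e+07 m
dv1 = sqrt(mu/r1)*(sqrt(2*r2/(r1+r2)) - 1) = 1590.1428 m/s
dv2 = sqrt(mu/r2)*(1 - sqrt(2*r1/(r1+r2))) = 1185.0384 m/s
total dv = |dv1| + |dv2| = 1590.1428 + 1185.0384 = 2775.1811 m/s = 2.7752 km/s

2.7752 km/s


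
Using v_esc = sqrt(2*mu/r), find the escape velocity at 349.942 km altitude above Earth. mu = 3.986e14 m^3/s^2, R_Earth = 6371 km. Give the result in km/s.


r = 6371.0 + 349.942 = 6720.9420 km = 6.720942e+06 m
v_esc = sqrt(2*mu/r) = sqrt(2*3.986e14 / 6.720942e+06)
v_esc = 10891.0204 m/s = 10.8910 km/s

10.8910 km/s


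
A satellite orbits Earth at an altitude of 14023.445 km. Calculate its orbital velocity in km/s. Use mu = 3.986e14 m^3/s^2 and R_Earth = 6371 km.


r = R_E + alt = 6371.0 + 14023.445 = 20394.4450 km = 2.0394445e+07 m
v = sqrt(mu/r) = sqrt(3.986e14 / 2.0394445e+07) = 4420.9205 m/s = 4.4209 km/s

4.4209 km/s


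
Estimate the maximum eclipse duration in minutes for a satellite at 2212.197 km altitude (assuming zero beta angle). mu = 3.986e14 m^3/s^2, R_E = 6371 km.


r = 8583.1970 km
T = 131.8966 min
Eclipse fraction = arcsin(R_E/r)/pi = arcsin(6371.0000/8583.1970)/pi
= arcsin(0.7422642)/pi = 0.2662481
Eclipse duration = 0.2662481 * 131.8966 = 35.1172 min

35.1172 minutes


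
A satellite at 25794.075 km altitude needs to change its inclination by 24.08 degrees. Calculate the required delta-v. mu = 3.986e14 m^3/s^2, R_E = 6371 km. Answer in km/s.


r = 32165.0750 km = 3.2165075e+07 m
V = sqrt(mu/r) = 3520.2731 m/s
di = 24.08 deg = 0.4202753 rad
dV = 2*V*sin(di/2) = 2*3520.2731*sin(0.2101376)
dV = 1468.6193 m/s = 1.4686 km/s

1.4686 km/s


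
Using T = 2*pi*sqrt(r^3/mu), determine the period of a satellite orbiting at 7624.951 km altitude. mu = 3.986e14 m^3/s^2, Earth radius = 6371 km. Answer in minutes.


r = 13995.9510 km = 1.3995951e+07 m
T = 2*pi*sqrt(r^3/mu) = 2*pi*sqrt(2.7416199e+21 / 3.986e14)
T = 16478.3924 s = 274.6399 min

274.6399 minutes


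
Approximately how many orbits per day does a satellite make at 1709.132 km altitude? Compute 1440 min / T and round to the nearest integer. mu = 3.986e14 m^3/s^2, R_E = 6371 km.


r = 8.080132e+06 m
T = 2*pi*sqrt(r^3/mu) = 7228.3455 s = 120.4724 min
revs/day = 1440 / 120.4724 = 11.9529
Rounded: 12 revolutions per day

12 revolutions per day


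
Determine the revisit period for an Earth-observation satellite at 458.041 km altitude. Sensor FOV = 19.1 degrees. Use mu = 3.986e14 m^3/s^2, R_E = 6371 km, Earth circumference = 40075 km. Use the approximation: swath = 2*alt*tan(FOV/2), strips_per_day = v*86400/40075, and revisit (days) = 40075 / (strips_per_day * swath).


swath = 2*458.041*tan(0.1666789) = 154.1215 km
v = sqrt(mu/r) = 7639.9196 m/s = 7.6399 km/s
strips/day = v*86400/40075 = 7.6399*86400/40075 = 16.4713
coverage/day = strips * swath = 16.4713 * 154.1215 = 2538.5879 km
revisit = 40075 / 2538.5879 = 15.7863 days

15.7863 days


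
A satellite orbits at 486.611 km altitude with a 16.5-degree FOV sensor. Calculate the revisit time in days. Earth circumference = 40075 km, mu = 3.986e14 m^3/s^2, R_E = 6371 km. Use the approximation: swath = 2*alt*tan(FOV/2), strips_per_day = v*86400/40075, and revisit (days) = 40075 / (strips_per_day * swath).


swath = 2*486.611*tan(0.1439897) = 141.1105 km
v = sqrt(mu/r) = 7623.9884 m/s = 7.6240 km/s
strips/day = v*86400/40075 = 7.6240*86400/40075 = 16.4370
coverage/day = strips * swath = 16.4370 * 141.1105 = 2319.4322 km
revisit = 40075 / 2319.4322 = 17.2779 days

17.2779 days


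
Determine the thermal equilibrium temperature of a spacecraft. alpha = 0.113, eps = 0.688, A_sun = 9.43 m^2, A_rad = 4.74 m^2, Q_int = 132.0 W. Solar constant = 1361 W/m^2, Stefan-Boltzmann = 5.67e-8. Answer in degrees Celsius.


Numerator = alpha*S*A_sun + Q_int = 0.113*1361*9.43 + 132.0 = 1582.2680 W
Denominator = eps*sigma*A_rad = 0.688*5.67e-8*4.74 = 1.849055e-07 W/K^4
T^4 = 8.5571709e+09 K^4
T = 304.1463 K = 30.9963 C

30.9963 degrees Celsius


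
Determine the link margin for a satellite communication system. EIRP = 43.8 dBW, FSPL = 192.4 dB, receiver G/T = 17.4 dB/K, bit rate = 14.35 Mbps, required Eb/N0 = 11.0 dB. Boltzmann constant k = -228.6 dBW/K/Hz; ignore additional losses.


C/N0 = EIRP - FSPL + G/T - k = 43.8 - 192.4 + 17.4 - (-228.6)
C/N0 = 97.4000 dB-Hz
R_b = 14.35 Mbps = 1.435e+07 bps -> 10*log10(R_b) = 71.5685 dB-Hz
Eb/N0 = C/N0 - 10*log10(R_b) = 97.4000 - 71.5685 = 25.8315 dB
Margin = Eb/N0 - Eb/N0_req = 25.8315 - 11.0 = 14.8315 dB (link closes)

14.8315 dB


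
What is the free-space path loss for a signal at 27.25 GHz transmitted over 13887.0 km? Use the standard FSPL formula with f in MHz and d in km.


f = 27.25 GHz = 27250.0000 MHz
d = 13887.0 km
FSPL = 32.44 + 20*log10(27250.0000) + 20*log10(13887.0)
FSPL = 32.44 + 88.7073 + 82.8522
FSPL = 203.9995 dB

203.9995 dB


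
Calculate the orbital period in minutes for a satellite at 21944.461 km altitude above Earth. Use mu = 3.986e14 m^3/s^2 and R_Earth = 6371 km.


r = 28315.4610 km = 2.8315461e+07 m
T = 2*pi*sqrt(r^3/mu) = 2*pi*sqrt(2.2702355e+22 / 3.986e14)
T = 47418.3760 s = 790.3063 min

790.3063 minutes


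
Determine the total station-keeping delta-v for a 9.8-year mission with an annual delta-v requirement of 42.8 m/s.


dV = rate * years = 42.8 * 9.8
dV = 419.4400 m/s

419.4400 m/s


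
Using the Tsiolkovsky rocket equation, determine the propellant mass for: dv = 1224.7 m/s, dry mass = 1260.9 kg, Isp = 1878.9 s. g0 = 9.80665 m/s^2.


ve = Isp * g0 = 1878.9 * 9.80665 = 18425.714685 m/s
mass ratio = exp(dv/ve) = exp(1224.7/18425.714685) = 1.06872558
m_prop = m_dry * (mr - 1) = 1260.9 * (1.06872558 - 1)
m_prop = 86.6561 kg

86.6561 kg


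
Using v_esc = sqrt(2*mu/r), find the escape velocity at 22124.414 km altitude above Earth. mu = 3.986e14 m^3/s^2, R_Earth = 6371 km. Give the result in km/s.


r = 6371.0 + 22124.414 = 28495.4140 km = 2.8495414e+07 m
v_esc = sqrt(2*mu/r) = sqrt(2*3.986e14 / 2.8495414e+07)
v_esc = 5289.2751 m/s = 5.2893 km/s

5.2893 km/s


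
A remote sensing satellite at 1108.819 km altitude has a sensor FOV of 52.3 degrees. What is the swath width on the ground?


FOV = 52.3 deg = 0.9128072 rad
swath = 2 * alt * tan(FOV/2) = 2 * 1108.819 * tan(0.4564036)
swath = 2 * 1108.819 * 0.4909775
swath = 1088.8104 km

1088.8104 km


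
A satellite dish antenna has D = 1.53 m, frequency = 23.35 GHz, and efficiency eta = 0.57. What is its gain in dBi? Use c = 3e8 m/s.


lambda = c/f = 3e8 / 2.335e+10 = 0.01284797 m
G = eta*(pi*D/lambda)^2 = 0.57*(pi*1.53/0.01284797)^2
G = 79779.0248 (linear)
G = 10*log10(79779.0248) = 49.0189 dBi

49.0189 dBi


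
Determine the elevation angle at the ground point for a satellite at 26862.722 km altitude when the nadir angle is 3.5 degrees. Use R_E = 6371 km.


r = R_E + alt = 33233.7220 km
Law of sines in the satellite / Earth-center / ground-point triangle:
  sin(nadir)/R_E = sin(90 + el)/r  =>  cos(el) = (r/R_E)*sin(nadir)
cos(el) = (33233.7220 / 6371.0000) * sin(3.5 deg) = 0.318454
el = arccos(0.318454) = 71.4305 deg
(Earth-central angle = 90 - nadir - el = 15.0695 deg)

71.4305 degrees


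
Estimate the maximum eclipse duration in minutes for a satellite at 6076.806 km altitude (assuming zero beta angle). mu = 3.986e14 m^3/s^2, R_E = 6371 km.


r = 12447.8060 km
T = 230.3558 min
Eclipse fraction = arcsin(R_E/r)/pi = arcsin(6371.0000/12447.8060)/pi
= arcsin(0.5118171)/pi = 0.1710275
Eclipse duration = 0.1710275 * 230.3558 = 39.3972 min

39.3972 minutes


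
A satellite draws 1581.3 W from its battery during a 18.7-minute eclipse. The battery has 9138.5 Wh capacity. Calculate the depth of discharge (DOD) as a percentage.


E_used = P * t / 60 = 1581.3 * 18.7 / 60 = 492.8385 Wh
DOD = E_used / E_total * 100 = 492.8385 / 9138.5 * 100
DOD = 5.3930 %

5.3930 %


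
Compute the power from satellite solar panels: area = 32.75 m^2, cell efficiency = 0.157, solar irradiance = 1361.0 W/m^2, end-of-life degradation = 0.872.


P = area * eta * S * degradation
P = 32.75 * 0.157 * 1361.0 * 0.872
P = 6102.1878 W

6102.1878 W


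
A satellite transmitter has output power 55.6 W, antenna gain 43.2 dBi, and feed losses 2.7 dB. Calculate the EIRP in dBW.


Pt = 55.6 W = 17.4507 dBW
EIRP = Pt_dBW + Gt - losses = 17.4507 + 43.2 - 2.7 = 57.9507 dBW

57.9507 dBW


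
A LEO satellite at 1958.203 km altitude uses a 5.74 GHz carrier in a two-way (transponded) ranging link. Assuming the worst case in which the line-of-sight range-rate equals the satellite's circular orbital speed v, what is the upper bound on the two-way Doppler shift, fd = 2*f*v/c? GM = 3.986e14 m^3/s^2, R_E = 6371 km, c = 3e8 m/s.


r = 8.329203e+06 m
v = sqrt(mu/r) = 6917.7828 m/s (worst-case radial velocity)
f = 5.74 GHz = 5.74e+09 Hz
fd = 2*f*v/c = 2*5.74e+09*6917.7828/3.0e+08
fd = 264720.4894 Hz

264720.4894 Hz


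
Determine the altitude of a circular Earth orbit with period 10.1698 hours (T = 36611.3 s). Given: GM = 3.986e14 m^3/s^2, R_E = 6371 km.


T = 36611.3 s
r = (mu*T^2/(4*pi^2))^(1/3) = (3.986e14 * 36611.3^2 / (4*pi^2))^(1/3)
r = 2.3830654e+07 m = 23830.6535 km
alt = r - R_E = 23830.6535 - 6371 = 17459.6535 km

17459.6535 km


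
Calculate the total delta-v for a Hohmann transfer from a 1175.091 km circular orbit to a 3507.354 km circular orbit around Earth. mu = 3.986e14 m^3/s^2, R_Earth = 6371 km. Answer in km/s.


r1 = 7546.0910 km = 7.546091e+06 m
r2 = 9878.3540 km = 9.878354e+06 m
dv1 = sqrt(mu/r1)*(sqrt(2*r2/(r1+r2)) - 1) = 471.1326 m/s
dv2 = sqrt(mu/r2)*(1 - sqrt(2*r1/(r1+r2))) = 440.3890 m/s
total dv = |dv1| + |dv2| = 471.1326 + 440.3890 = 911.5216 m/s = 0.9115216 km/s

0.9115 km/s


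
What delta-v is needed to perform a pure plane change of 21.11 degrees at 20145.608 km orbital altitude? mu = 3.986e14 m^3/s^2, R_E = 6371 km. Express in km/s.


r = 26516.6080 km = 2.6516608e+07 m
V = sqrt(mu/r) = 3877.1237 m/s
di = 21.11 deg = 0.368439 rad
dV = 2*V*sin(di/2) = 2*3877.1237*sin(0.1842195)
dV = 1420.4176 m/s = 1.4204 km/s

1.4204 km/s


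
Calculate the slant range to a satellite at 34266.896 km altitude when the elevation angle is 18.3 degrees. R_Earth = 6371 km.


h = 34266.896 km, el = 18.3 deg
d = -R_E*sin(el) + sqrt((R_E*sin(el))^2 + 2*R_E*h + h^2)
d = -6371.0000*sin(0.3193953) + sqrt((6371.0000*0.3139925)^2 + 2*6371.0000*34266.896 + 34266.896^2)
d = 38184.7595 km

38184.7595 km


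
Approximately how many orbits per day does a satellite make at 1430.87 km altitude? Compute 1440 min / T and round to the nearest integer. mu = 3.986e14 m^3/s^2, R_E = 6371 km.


r = 7.80187e+06 m
T = 2*pi*sqrt(r^3/mu) = 6858.1864 s = 114.3031 min
revs/day = 1440 / 114.3031 = 12.5981
Rounded: 13 revolutions per day

13 revolutions per day


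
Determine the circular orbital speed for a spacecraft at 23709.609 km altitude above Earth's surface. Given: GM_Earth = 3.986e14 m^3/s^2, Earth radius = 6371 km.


r = R_E + alt = 6371.0 + 23709.609 = 30080.6090 km = 3.0080609e+07 m
v = sqrt(mu/r) = sqrt(3.986e14 / 3.0080609e+07) = 3640.2008 m/s = 3.6402 km/s

3.6402 km/s


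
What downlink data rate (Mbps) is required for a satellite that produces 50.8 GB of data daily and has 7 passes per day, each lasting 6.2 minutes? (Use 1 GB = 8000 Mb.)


total contact time = 7 * 6.2 * 60 = 2604.0000 s
data = 50.8 GB = 406400.0000 Mb
rate = 406400.0000 / 2604.0000 = 156.0676 Mbps

156.0676 Mbps


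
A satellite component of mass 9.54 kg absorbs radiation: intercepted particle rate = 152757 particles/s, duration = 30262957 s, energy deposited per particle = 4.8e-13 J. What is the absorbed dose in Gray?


Total energy deposited = rate * time * E_per
  = 152757 * 30262957 * 4.8e-13 = 2.2190 J
Dose = E_total / mass = 2.2190 / 9.54
Dose = 0.2325977 Gy

0.2326 Gy


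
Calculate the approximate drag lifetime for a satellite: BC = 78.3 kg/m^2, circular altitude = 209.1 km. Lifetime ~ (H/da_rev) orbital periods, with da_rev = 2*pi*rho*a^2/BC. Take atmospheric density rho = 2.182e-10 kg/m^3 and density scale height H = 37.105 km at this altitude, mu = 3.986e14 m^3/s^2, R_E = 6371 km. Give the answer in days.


a = R_E + alt = 6580.1000 km = 6.5801e+06 m
da_rev = 2*pi*rho*a^2/BC = 2*pi*2.182e-10*(6.5801e+06)^2/78.3 = 758.119801 m per revolution
N = H/da_rev = 37105.0000 m / 758.119801 m = 48.9435 revolutions
P = 2*pi*sqrt(a^3/mu) = 5312.0232 s
lifetime = N*P = 48.9435 * 5312.0232 = 259988.7510 s = 3.0091 days

3.0091 days


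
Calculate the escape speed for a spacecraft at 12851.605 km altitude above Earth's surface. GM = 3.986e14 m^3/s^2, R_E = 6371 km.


r = 6371.0 + 12851.605 = 19222.6050 km = 1.9222605e+07 m
v_esc = sqrt(2*mu/r) = sqrt(2*3.986e14 / 1.9222605e+07)
v_esc = 6439.8763 m/s = 6.4399 km/s

6.4399 km/s


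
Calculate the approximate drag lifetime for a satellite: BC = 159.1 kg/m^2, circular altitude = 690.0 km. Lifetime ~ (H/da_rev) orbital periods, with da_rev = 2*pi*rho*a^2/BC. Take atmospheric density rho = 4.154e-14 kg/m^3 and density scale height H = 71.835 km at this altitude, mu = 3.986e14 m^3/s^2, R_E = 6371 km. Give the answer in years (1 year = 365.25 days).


a = R_E + alt = 7061.0000 km = 7.061e+06 m
da_rev = 2*pi*rho*a^2/BC = 2*pi*4.154e-14*(7.061e+06)^2/159.1 = 0.0817915812 m per revolution
N = H/da_rev = 71835.0000 m / 0.0817915812 m = 878268.8753 revolutions
P = 2*pi*sqrt(a^3/mu) = 5904.8727 s
lifetime = N*P = 878268.8753 * 5904.8727 = 5.1860659e+09 s = 60023.9108 days
years = 60023.9108 / 365.25 = 164.3365 years

164.3365 years


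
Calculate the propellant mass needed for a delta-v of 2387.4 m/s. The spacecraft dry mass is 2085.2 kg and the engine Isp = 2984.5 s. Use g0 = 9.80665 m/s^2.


ve = Isp * g0 = 2984.5 * 9.80665 = 29267.946925 m/s
mass ratio = exp(dv/ve) = exp(2387.4/29267.946925) = 1.08498967
m_prop = m_dry * (mr - 1) = 2085.2 * (1.08498967 - 1)
m_prop = 177.2205 kg

177.2205 kg


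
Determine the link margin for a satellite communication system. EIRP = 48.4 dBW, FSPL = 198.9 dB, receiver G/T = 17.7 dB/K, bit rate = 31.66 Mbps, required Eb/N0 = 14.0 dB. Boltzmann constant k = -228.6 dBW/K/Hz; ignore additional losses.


C/N0 = EIRP - FSPL + G/T - k = 48.4 - 198.9 + 17.7 - (-228.6)
C/N0 = 95.8000 dB-Hz
R_b = 31.66 Mbps = 3.166e+07 bps -> 10*log10(R_b) = 75.0051 dB-Hz
Eb/N0 = C/N0 - 10*log10(R_b) = 95.8000 - 75.0051 = 20.7949 dB
Margin = Eb/N0 - Eb/N0_req = 20.7949 - 14.0 = 6.7949 dB (link closes)

6.7949 dB


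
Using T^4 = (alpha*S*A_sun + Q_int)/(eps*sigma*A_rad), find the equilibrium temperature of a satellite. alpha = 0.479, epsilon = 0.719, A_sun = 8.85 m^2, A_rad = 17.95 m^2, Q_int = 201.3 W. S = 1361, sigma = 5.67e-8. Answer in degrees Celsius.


Numerator = alpha*S*A_sun + Q_int = 0.479*1361*8.85 + 201.3 = 5970.7832 W
Denominator = eps*sigma*A_rad = 0.719*5.67e-8*17.95 = 7.3177303e-07 W/K^4
T^4 = 8.1593375e+09 K^4
T = 300.5479 K = 27.3979 C

27.3979 degrees Celsius


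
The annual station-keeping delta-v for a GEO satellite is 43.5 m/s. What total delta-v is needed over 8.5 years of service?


dV = rate * years = 43.5 * 8.5
dV = 369.7500 m/s

369.7500 m/s


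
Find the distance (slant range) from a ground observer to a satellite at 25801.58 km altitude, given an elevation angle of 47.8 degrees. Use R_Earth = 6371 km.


h = 25801.58 km, el = 47.8 deg
d = -R_E*sin(el) + sqrt((R_E*sin(el))^2 + 2*R_E*h + h^2)
d = -6371.0000*sin(0.8342674) + sqrt((6371.0000*0.7408046)^2 + 2*6371.0000*25801.58 + 25801.58^2)
d = 27167.0163 km

27167.0163 km


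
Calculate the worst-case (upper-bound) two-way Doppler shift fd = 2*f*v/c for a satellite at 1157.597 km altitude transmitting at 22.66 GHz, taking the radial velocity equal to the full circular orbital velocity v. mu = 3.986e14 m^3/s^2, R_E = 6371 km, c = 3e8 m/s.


r = 7.528597e+06 m
v = sqrt(mu/r) = 7276.3172 m/s (worst-case radial velocity)
f = 22.66 GHz = 2.266e+10 Hz
fd = 2*f*v/c = 2*2.266e+10*7276.3172/3.0e+08
fd = 1.099209e+06 Hz

1.0992e+06 Hz


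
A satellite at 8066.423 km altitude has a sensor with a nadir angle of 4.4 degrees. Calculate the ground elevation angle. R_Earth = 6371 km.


r = R_E + alt = 14437.4230 km
Law of sines in the satellite / Earth-center / ground-point triangle:
  sin(nadir)/R_E = sin(90 + el)/r  =>  cos(el) = (r/R_E)*sin(nadir)
cos(el) = (14437.4230 / 6371.0000) * sin(4.4 deg) = 0.1738542
el = arccos(0.1738542) = 79.9880 deg
(Earth-central angle = 90 - nadir - el = 5.6120 deg)

79.9880 degrees
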